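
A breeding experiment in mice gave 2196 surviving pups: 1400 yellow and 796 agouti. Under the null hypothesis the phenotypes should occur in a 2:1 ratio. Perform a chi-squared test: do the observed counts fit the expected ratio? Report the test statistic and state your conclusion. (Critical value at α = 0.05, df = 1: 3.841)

8.393; not consistent

Expected counts for N = 2196 under a 2:1 ratio (total parts = 3):
  yellow: 2196 × 2/3 = 1464
  agouti: 2196 × 1/3 = 732
χ² = Σ (O − E)² / E
  yellow: (1400 − 1464)² / 1464 = 2.7978
  agouti: (796 − 732)² / 732 = 5.5956
χ² = 2.7978 + 5.5956 = 8.3934 ≈ 8.393
Degrees of freedom = 2 − 1 = 1; critical value at α = 0.05 is 3.841.
Since 8.393 > 3.841, we reject the null hypothesis — the data do not fit the 2:1 ratio.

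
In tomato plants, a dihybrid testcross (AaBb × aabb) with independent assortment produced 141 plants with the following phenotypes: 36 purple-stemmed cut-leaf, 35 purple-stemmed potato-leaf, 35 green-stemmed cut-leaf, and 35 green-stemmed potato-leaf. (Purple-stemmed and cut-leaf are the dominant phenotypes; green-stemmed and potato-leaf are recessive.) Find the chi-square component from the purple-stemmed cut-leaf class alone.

A dihybrid testcross with independent assortment gives a 1:1:1:1 ratio.
Under the 1:1:1:1 hypothesis (Σ ratio = 4, N = 141):
  purple-stemmed cut-leaf: 141 × 1/4 = 35.25
  purple-stemmed potato-leaf: 141 × 1/4 = 35.25
  green-stemmed cut-leaf: 141 × 1/4 = 35.25
  green-stemmed potato-leaf: 141 × 1/4 = 35.25
Contribution of purple-stemmed cut-leaf: (36 − 35.25)² / 35.25 = 0.0160

0.016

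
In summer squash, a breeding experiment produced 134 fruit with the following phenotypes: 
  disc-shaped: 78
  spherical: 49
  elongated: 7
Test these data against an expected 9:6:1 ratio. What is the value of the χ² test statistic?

0.348

The 9:6:1 ratio has 16 parts, so with N = 134 the expected counts are:
  disc-shaped: 134 × 9/16 = 75.375
  spherical: 134 × 6/16 = 50.25
  elongated: 134 × 1/16 = 8.375
χ² = Σ (O − E)² / E
  disc-shaped: (78 − 75.375)² / 75.375 = 0.0914
  spherical: (49 − 50.25)² / 50.25 = 0.0311
  elongated: (7 − 8.375)² / 8.375 = 0.2257
χ² = 0.0914 + 0.0311 + 0.2257 = 0.3482 ≈ 0.348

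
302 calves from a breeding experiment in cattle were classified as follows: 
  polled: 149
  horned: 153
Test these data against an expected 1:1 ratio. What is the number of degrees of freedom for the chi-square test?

1

A goodness-of-fit test with 2 phenotype classes has df = 2 − 1 = 1.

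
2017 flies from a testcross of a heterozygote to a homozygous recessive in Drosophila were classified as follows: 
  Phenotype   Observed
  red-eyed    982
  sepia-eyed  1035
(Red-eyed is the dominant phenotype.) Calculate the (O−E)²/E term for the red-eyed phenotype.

0.696

A testcross of a heterozygote (Aa × aa) gives a 1:1 phenotypic ratio.
The 1:1 ratio has 2 parts, so with N = 2017 the expected counts are:
  red-eyed: 2017 × 1/2 = 1008.5
  sepia-eyed: 2017 × 1/2 = 1008.5
Contribution of red-eyed: (982 − 1008.5)² / 1008.5 = 0.6963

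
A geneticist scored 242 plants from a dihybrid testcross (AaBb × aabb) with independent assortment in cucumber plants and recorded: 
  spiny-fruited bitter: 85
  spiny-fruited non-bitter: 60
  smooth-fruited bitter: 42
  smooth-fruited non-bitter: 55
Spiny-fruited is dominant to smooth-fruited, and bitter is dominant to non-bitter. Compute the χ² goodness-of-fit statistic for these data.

16.083

A dihybrid testcross with independent assortment gives a 1:1:1:1 ratio.
Total ratio parts = 4. Expected numbers out of 242:
  spiny-fruited bitter: 242 × 1/4 = 60.5
  spiny-fruited non-bitter: 242 × 1/4 = 60.5
  smooth-fruited bitter: 242 × 1/4 = 60.5
  smooth-fruited non-bitter: 242 × 1/4 = 60.5
χ² = Σ (O − E)² / E
  spiny-fruited bitter: (85 − 60.5)² / 60.5 = 9.9215
  spiny-fruited non-bitter: (60 − 60.5)² / 60.5 = 0.0041
  smooth-fruited bitter: (42 − 60.5)² / 60.5 = 5.6570
  smooth-fruited non-bitter: (55 − 60.5)² / 60.5 = 0.5000
χ² = 9.9215 + 0.0041 + 5.6570 + 0.5000 = 16.0826 ≈ 16.083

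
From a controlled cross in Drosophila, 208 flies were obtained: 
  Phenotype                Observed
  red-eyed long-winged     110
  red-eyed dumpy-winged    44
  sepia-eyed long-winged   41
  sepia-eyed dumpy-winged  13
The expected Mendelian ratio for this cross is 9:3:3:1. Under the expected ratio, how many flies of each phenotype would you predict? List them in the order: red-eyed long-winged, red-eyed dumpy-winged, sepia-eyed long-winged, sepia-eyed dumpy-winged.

117, 39, 39, 13

Under the 9:3:3:1 hypothesis (Σ ratio = 16, N = 208):
  red-eyed long-winged: 208 × 9/16 = 117
  red-eyed dumpy-winged: 208 × 3/16 = 39
  sepia-eyed long-winged: 208 × 3/16 = 39
  sepia-eyed dumpy-winged: 208 × 1/16 = 13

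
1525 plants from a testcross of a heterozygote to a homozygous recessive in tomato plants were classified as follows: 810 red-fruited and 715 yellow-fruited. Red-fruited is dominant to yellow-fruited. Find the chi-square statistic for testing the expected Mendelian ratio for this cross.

A testcross of a heterozygote (Aa × aa) gives a 1:1 phenotypic ratio.
Total ratio parts = 2. Expected numbers out of 1525:
  red-fruited: 1525 × 1/2 = 762.5
  yellow-fruited: 1525 × 1/2 = 762.5
χ² = Σ (O − E)² / E
  red-fruited: (810 − 762.5)² / 762.5 = 2.9590
  yellow-fruited: (715 − 762.5)² / 762.5 = 2.9590
χ² = 2.9590 + 2.9590 = 5.918

5.918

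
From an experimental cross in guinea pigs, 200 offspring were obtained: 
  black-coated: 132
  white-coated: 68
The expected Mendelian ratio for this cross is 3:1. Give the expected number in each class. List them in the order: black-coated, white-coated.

150, 50

Total ratio parts = 4. Expected numbers out of 200:
  black-coated: 200 × 3/4 = 150
  white-coated: 200 × 1/4 = 50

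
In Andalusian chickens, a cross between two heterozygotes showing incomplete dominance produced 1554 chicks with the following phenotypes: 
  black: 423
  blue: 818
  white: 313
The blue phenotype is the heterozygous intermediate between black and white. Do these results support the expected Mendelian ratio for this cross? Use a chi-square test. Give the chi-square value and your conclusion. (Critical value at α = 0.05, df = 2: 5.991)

With incomplete dominance, a heterozygote × heterozygote cross gives a 1:2:1 phenotypic ratio.
Under the 1:2:1 hypothesis (Σ ratio = 4, N = 1554):
  black: 1554 × 1/4 = 388.5
  blue: 1554 × 2/4 = 777
  white: 1554 × 1/4 = 388.5
χ² = Σ (O − E)² / E
  black: (423 − 388.5)² / 388.5 = 3.0637
  blue: (818 − 777)² / 777 = 2.1634
  white: (313 − 388.5)² / 388.5 = 14.6725
χ² = 3.0637 + 2.1634 + 14.6725 = 19.8996 ≈ 19.900
Degrees of freedom = 3 − 1 = 2; critical value at α = 0.05 is 5.991.
Since 19.900 > 5.991, we reject the null hypothesis — the data do not fit the 1:2:1 ratio.

19.900; not consistent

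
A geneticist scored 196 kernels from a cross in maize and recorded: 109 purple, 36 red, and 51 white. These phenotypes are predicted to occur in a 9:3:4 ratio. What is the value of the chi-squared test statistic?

0.111

Expected counts for N = 196 under a 9:3:4 ratio (total parts = 16):
  purple: 196 × 9/16 = 110.25
  red: 196 × 3/16 = 36.75
  white: 196 × 4/16 = 49
χ² = Σ (O − E)² / E
  purple: (109 − 110.25)² / 110.25 = 0.0142
  red: (36 − 36.75)² / 36.75 = 0.0153
  white: (51 − 49)² / 49 = 0.0816
χ² = 0.0142 + 0.0153 + 0.0816 = 0.1111 ≈ 0.111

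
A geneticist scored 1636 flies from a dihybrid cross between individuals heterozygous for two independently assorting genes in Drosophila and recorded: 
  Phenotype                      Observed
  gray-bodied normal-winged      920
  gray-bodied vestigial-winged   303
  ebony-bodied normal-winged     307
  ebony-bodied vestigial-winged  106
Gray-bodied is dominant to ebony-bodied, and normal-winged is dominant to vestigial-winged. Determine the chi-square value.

A dihybrid F₂ with independent assortment and complete dominance at both loci gives a 9:3:3:1 phenotypic ratio.
The 9:3:3:1 ratio has 16 parts, so with N = 1636 the expected counts are:
  gray-bodied normal-winged: 1636 × 9/16 = 920.25
  gray-bodied vestigial-winged: 1636 × 3/16 = 306.75
  ebony-bodied normal-winged: 1636 × 3/16 = 306.75
  ebony-bodied vestigial-winged: 1636 × 1/16 = 102.25
χ² = Σ (O − E)² / E
  gray-bodied normal-winged: (920 − 920.25)² / 920.25 = 0.0001
  gray-bodied vestigial-winged: (303 − 306.75)² / 306.75 = 0.0458
  ebony-bodied normal-winged: (307 − 306.75)² / 306.75 = 0.0002
  ebony-bodied vestigial-winged: (106 − 102.25)² / 102.25 = 0.1375
χ² = 0.0001 + 0.0458 + 0.0002 + 0.1375 = 0.1836 ≈ 0.184

0.184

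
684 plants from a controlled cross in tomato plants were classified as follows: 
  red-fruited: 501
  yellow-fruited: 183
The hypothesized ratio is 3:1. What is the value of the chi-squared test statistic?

1.123

The 3:1 ratio has 4 parts, so with N = 684 the expected counts are:
  red-fruited: 684 × 3/4 = 513
  yellow-fruited: 684 × 1/4 = 171
χ² = Σ (O − E)² / E
  red-fruited: (501 − 513)² / 513 = 0.2807
  yellow-fruited: (183 − 171)² / 171 = 0.8421
χ² = 0.2807 + 0.8421 = 1.1228 ≈ 1.123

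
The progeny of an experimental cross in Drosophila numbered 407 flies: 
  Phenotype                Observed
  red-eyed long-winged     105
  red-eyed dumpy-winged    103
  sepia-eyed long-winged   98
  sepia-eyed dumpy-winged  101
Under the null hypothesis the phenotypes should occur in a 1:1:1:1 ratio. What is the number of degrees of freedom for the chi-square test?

A goodness-of-fit test with 4 phenotype classes has df = 4 − 1 = 3.

3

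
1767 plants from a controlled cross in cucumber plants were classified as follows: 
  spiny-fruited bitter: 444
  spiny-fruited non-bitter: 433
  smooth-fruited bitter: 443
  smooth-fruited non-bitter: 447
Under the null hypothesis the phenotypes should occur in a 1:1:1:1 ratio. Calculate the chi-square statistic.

Expected counts for N = 1767 under a 1:1:1:1 ratio (total parts = 4):
  spiny-fruited bitter: 1767 × 1/4 = 441.75
  spiny-fruited non-bitter: 1767 × 1/4 = 441.75
  smooth-fruited bitter: 1767 × 1/4 = 441.75
  smooth-fruited non-bitter: 1767 × 1/4 = 441.75
χ² = Σ (O − E)² / E
  spiny-fruited bitter: (444 − 441.75)² / 441.75 = 0.0115
  spiny-fruited non-bitter: (433 − 441.75)² / 441.75 = 0.1733
  smooth-fruited bitter: (443 − 441.75)² / 441.75 = 0.0035
  smooth-fruited non-bitter: (447 − 441.75)² / 441.75 = 0.0624
χ² = 0.0115 + 0.1733 + 0.0035 + 0.0624 = 0.2507 ≈ 0.251

0.251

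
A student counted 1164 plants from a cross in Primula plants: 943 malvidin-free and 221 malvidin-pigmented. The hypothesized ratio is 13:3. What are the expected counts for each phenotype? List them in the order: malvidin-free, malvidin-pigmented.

945.75, 218.25

Total ratio parts = 16. Expected numbers out of 1164:
  malvidin-free: 1164 × 13/16 = 945.75
  malvidin-pigmented: 1164 × 3/16 = 218.25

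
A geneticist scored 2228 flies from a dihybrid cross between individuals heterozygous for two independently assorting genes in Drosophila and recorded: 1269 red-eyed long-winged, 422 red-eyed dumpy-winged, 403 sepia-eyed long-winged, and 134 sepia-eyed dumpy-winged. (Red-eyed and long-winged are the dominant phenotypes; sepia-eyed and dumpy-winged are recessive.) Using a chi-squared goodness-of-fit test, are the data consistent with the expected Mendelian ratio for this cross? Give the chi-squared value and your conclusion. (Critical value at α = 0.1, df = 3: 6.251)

0.960; consistent

A dihybrid F₂ with independent assortment and complete dominance at both loci gives a 9:3:3:1 phenotypic ratio.
Under the 9:3:3:1 hypothesis (Σ ratio = 16, N = 2228):
  red-eyed long-winged: 2228 × 9/16 = 1253.25
  red-eyed dumpy-winged: 2228 × 3/16 = 417.75
  sepia-eyed long-winged: 2228 × 3/16 = 417.75
  sepia-eyed dumpy-winged: 2228 × 1/16 = 139.25
χ² = Σ (O − E)² / E
  red-eyed long-winged: (1269 − 1253.25)² / 1253.25 = 0.1979
  red-eyed dumpy-winged: (422 − 417.75)² / 417.75 = 0.0432
  sepia-eyed long-winged: (403 − 417.75)² / 417.75 = 0.5208
  sepia-eyed dumpy-winged: (134 − 139.25)² / 139.25 = 0.1979
χ² = 0.1979 + 0.0432 + 0.5208 + 0.1979 = 0.9598 ≈ 0.960
Degrees of freedom = 4 − 1 = 3; critical value at α = 0.1 is 6.251.
Since 0.960 < 6.251, we fail to reject the null hypothesis — the data are consistent with the 9:3:3:1 ratio.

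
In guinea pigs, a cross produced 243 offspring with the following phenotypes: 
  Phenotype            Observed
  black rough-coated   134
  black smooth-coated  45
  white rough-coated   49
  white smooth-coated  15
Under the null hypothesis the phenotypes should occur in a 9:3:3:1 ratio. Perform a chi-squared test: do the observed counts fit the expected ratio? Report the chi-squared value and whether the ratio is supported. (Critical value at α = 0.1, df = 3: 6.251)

Expected counts for N = 243 under a 9:3:3:1 ratio (total parts = 16):
  black rough-coated: 243 × 9/16 = 136.6875
  black smooth-coated: 243 × 3/16 = 45.5625
  white rough-coated: 243 × 3/16 = 45.5625
  white smooth-coated: 243 × 1/16 = 15.1875
χ² = Σ (O − E)² / E
  black rough-coated: (134 − 136.6875)² / 136.6875 = 0.0528
  black smooth-coated: (45 − 45.5625)² / 45.5625 = 0.0069
  white rough-coated: (49 − 45.5625)² / 45.5625 = 0.2593
  white smooth-coated: (15 − 15.1875)² / 15.1875 = 0.0023
χ² = 0.0528 + 0.0069 + 0.2593 + 0.0023 = 0.3213 ≈ 0.321
Degrees of freedom = 4 − 1 = 3; critical value at α = 0.1 is 6.251.
Since 0.321 < 6.251, we fail to reject the null hypothesis — the data are consistent with the 9:3:3:1 ratio.

0.321; consistent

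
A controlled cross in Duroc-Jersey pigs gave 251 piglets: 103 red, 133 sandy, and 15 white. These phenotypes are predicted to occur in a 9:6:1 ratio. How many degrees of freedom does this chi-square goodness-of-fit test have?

A goodness-of-fit test with 3 phenotype classes has df = 3 − 1 = 2.

2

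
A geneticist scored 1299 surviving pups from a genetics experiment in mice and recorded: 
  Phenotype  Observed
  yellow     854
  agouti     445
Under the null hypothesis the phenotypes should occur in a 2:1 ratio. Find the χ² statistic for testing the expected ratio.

0.499

The 2:1 ratio has 3 parts, so with N = 1299 the expected counts are:
  yellow: 1299 × 2/3 = 866
  agouti: 1299 × 1/3 = 433
χ² = Σ (O − E)² / E
  yellow: (854 − 866)² / 866 = 0.1663
  agouti: (445 − 433)² / 433 = 0.3326
χ² = 0.1663 + 0.3326 = 0.4989 ≈ 0.499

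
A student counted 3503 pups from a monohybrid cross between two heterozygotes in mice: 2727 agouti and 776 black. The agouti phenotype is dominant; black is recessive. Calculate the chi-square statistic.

15.149

For a monohybrid cross between heterozygotes with complete dominance, the expected phenotypic ratio is 3:1.
Under the 3:1 hypothesis (Σ ratio = 4, N = 3503):
  agouti: 3503 × 3/4 = 2627.25
  black: 3503 × 1/4 = 875.75
χ² = Σ (O − E)² / E
  agouti: (2727 − 2627.25)² / 2627.25 = 3.7873
  black: (776 − 875.75)² / 875.75 = 11.3618
χ² = 3.7873 + 11.3618 = 15.1491 ≈ 15.149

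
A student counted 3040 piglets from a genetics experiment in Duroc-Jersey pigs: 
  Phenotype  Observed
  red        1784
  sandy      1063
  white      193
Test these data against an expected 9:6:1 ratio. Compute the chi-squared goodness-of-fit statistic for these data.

Under the 9:6:1 hypothesis (Σ ratio = 16, N = 3040):
  red: 3040 × 9/16 = 1710
  sandy: 3040 × 6/16 = 1140
  white: 3040 × 1/16 = 190
χ² = Σ (O − E)² / E
  red: (1784 − 1710)² / 1710 = 3.2023
  sandy: (1063 − 1140)² / 1140 = 5.2009
  white: (193 − 190)² / 190 = 0.0474
χ² = 3.2023 + 5.2009 + 0.0474 = 8.4506 ≈ 8.451

8.451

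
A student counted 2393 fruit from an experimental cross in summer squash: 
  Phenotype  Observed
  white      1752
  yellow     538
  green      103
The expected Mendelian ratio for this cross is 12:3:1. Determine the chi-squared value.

Total ratio parts = 16. Expected numbers out of 2393:
  white: 2393 × 12/16 = 1794.75
  yellow: 2393 × 3/16 = 448.6875
  green: 2393 × 1/16 = 149.5625
χ² = Σ (O − E)² / E
  white: (1752 − 1794.75)² / 1794.75 = 1.0183
  yellow: (538 − 448.6875)² / 448.6875 = 17.7779
  green: (103 − 149.5625)² / 149.5625 = 14.4961
χ² = 1.0183 + 17.7779 + 14.4961 = 33.2923 ≈ 33.292

33.292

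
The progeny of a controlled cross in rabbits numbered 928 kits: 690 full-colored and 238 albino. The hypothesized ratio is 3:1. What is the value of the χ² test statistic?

The 3:1 ratio has 4 parts, so with N = 928 the expected counts are:
  full-colored: 928 × 3/4 = 696
  albino: 928 × 1/4 = 232
χ² = Σ (O − E)² / E
  full-colored: (690 − 696)² / 696 = 0.0517
  albino: (238 − 232)² / 232 = 0.1552
χ² = 0.0517 + 0.1552 = 0.2069 ≈ 0.207

0.207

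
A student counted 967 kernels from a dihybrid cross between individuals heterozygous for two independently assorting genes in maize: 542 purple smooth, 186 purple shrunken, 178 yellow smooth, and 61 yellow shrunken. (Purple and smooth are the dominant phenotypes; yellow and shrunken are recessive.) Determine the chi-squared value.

0.194

A dihybrid F₂ with independent assortment and complete dominance at both loci gives a 9:3:3:1 phenotypic ratio.
Total ratio parts = 16. Expected numbers out of 967:
  purple smooth: 967 × 9/16 = 543.9375
  purple shrunken: 967 × 3/16 = 181.3125
  yellow smooth: 967 × 3/16 = 181.3125
  yellow shrunken: 967 × 1/16 = 60.4375
χ² = Σ (O − E)² / E
  purple smooth: (542 − 543.9375)² / 543.9375 = 0.0069
  purple shrunken: (186 − 181.3125)² / 181.3125 = 0.1212
  yellow smooth: (178 − 181.3125)² / 181.3125 = 0.0605
  yellow shrunken: (61 − 60.4375)² / 60.4375 = 0.0052
χ² = 0.0069 + 0.1212 + 0.0605 + 0.0052 = 0.1938 ≈ 0.194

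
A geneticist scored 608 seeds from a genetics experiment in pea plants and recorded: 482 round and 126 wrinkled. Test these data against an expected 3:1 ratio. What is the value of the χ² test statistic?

Total ratio parts = 4. Expected numbers out of 608:
  round: 608 × 3/4 = 456
  wrinkled: 608 × 1/4 = 152
χ² = Σ (O − E)² / E
  round: (482 − 456)² / 456 = 1.4825
  wrinkled: (126 − 152)² / 152 = 4.4474
χ² = 1.4825 + 4.4474 = 5.9299 ≈ 5.930

5.930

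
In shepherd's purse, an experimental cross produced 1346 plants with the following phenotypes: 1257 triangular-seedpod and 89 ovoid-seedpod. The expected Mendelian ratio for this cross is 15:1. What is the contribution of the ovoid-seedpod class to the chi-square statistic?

0.283

Expected counts for N = 1346 under a 15:1 ratio (total parts = 16):
  triangular-seedpod: 1346 × 15/16 = 1261.875
  ovoid-seedpod: 1346 × 1/16 = 84.125
Contribution of ovoid-seedpod: (89 − 84.125)² / 84.125 = 0.2825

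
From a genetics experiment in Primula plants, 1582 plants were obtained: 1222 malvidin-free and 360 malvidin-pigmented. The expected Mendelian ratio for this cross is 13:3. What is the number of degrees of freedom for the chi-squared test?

A goodness-of-fit test with 2 phenotype classes has df = 2 − 1 = 1.

1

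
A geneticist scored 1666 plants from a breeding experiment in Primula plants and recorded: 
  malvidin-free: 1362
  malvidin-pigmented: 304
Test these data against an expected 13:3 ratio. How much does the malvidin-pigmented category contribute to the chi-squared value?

Expected counts for N = 1666 under a 13:3 ratio (total parts = 16):
  malvidin-free: 1666 × 13/16 = 1353.625
  malvidin-pigmented: 1666 × 3/16 = 312.375
Contribution of malvidin-pigmented: (304 − 312.375)² / 312.375 = 0.2245

0.225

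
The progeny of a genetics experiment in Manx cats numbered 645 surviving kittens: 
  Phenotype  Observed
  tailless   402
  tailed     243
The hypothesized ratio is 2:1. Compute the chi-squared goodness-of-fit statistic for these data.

Total ratio parts = 3. Expected numbers out of 645:
  tailless: 645 × 2/3 = 430
  tailed: 645 × 1/3 = 215
χ² = Σ (O − E)² / E
  tailless: (402 − 430)² / 430 = 1.8233
  tailed: (243 − 215)² / 215 = 3.6465
χ² = 1.8233 + 3.6465 = 5.4698 ≈ 5.470

5.470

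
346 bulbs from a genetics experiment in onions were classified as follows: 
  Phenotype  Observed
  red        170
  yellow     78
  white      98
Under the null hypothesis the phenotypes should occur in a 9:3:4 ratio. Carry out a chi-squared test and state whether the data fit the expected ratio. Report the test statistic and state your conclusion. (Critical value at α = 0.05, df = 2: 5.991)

7.300; not consistent

Under the 9:3:4 hypothesis (Σ ratio = 16, N = 346):
  red: 346 × 9/16 = 194.625
  yellow: 346 × 3/16 = 64.875
  white: 346 × 4/16 = 86.5
χ² = Σ (O − E)² / E
  red: (170 − 194.625)² / 194.625 = 3.1157
  yellow: (78 − 64.875)² / 64.875 = 2.6553
  white: (98 − 86.5)² / 86.5 = 1.5289
χ² = 3.1157 + 2.6553 + 1.5289 = 7.2999 ≈ 7.300
Degrees of freedom = 3 − 1 = 2; critical value at α = 0.05 is 5.991.
Since 7.300 > 5.991, we reject the null hypothesis — the data do not fit the 9:3:4 ratio.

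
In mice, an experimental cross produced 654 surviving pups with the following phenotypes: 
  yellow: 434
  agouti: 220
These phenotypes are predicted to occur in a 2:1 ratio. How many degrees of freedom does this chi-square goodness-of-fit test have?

A goodness-of-fit test with 2 phenotype classes has df = 2 − 1 = 1.

1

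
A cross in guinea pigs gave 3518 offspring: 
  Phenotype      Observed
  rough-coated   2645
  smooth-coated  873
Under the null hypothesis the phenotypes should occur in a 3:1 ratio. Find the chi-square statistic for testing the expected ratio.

0.064

Expected counts for N = 3518 under a 3:1 ratio (total parts = 4):
  rough-coated: 3518 × 3/4 = 2638.5
  smooth-coated: 3518 × 1/4 = 879.5
χ² = Σ (O − E)² / E
  rough-coated: (2645 − 2638.5)² / 2638.5 = 0.0160
  smooth-coated: (873 − 879.5)² / 879.5 = 0.0480
χ² = 0.0160 + 0.0480 = 0.064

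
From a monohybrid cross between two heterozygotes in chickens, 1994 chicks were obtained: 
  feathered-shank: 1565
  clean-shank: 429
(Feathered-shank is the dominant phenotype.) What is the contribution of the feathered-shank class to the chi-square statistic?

3.230

For a monohybrid cross between heterozygotes with complete dominance, the expected phenotypic ratio is 3:1.
Total ratio parts = 4. Expected numbers out of 1994:
  feathered-shank: 1994 × 3/4 = 1495.5
  clean-shank: 1994 × 1/4 = 498.5
Contribution of feathered-shank: (1565 − 1495.5)² / 1495.5 = 3.2299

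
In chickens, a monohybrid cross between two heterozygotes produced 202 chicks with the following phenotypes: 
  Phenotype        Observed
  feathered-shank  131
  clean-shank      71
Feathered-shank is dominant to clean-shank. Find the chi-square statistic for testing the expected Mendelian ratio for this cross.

For a monohybrid cross between heterozygotes with complete dominance, the expected phenotypic ratio is 3:1.
The 3:1 ratio has 4 parts, so with N = 202 the expected counts are:
  feathered-shank: 202 × 3/4 = 151.5
  clean-shank: 202 × 1/4 = 50.5
χ² = Σ (O − E)² / E
  feathered-shank: (131 − 151.5)² / 151.5 = 2.7739
  clean-shank: (71 − 50.5)² / 50.5 = 8.3218
χ² = 2.7739 + 8.3218 = 11.0957 ≈ 11.096

11.096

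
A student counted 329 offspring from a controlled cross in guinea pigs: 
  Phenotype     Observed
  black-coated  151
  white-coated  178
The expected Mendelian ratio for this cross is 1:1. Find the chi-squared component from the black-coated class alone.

1.108

Expected counts for N = 329 under a 1:1 ratio (total parts = 2):
  black-coated: 329 × 1/2 = 164.5
  white-coated: 329 × 1/2 = 164.5
Contribution of black-coated: (151 − 164.5)² / 164.5 = 1.1079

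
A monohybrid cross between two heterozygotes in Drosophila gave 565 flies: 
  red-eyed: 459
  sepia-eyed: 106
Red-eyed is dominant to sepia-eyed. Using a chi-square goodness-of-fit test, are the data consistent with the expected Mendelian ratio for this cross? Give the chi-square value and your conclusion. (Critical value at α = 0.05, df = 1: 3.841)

11.729; not consistent

For a monohybrid cross between heterozygotes with complete dominance, the expected phenotypic ratio is 3:1.
Total ratio parts = 4. Expected numbers out of 565:
  red-eyed: 565 × 3/4 = 423.75
  sepia-eyed: 565 × 1/4 = 141.25
χ² = Σ (O − E)² / E
  red-eyed: (459 − 423.75)² / 423.75 = 2.9323
  sepia-eyed: (106 − 141.25)² / 141.25 = 8.7969
χ² = 2.9323 + 8.7969 = 11.7292 ≈ 11.729
Degrees of freedom = 2 − 1 = 1; critical value at α = 0.05 is 3.841.
Since 11.729 > 3.841, we reject the null hypothesis — the data do not fit the 3:1 ratio.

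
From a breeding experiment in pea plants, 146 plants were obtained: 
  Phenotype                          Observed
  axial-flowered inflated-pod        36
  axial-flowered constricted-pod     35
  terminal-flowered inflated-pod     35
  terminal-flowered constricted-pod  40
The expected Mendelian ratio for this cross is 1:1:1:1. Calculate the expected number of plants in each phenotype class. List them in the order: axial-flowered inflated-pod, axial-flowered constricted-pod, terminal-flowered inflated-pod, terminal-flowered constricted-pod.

Total ratio parts = 4. Expected numbers out of 146:
  axial-flowered inflated-pod: 146 × 1/4 = 36.5
  axial-flowered constricted-pod: 146 × 1/4 = 36.5
  terminal-flowered inflated-pod: 146 × 1/4 = 36.5
  terminal-flowered constricted-pod: 146 × 1/4 = 36.5

36.5, 36.5, 36.5, 36.5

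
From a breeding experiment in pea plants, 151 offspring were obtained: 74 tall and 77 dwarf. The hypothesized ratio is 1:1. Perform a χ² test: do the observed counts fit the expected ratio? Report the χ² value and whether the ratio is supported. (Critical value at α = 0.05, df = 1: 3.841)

0.060; consistent

Under the 1:1 hypothesis (Σ ratio = 2, N = 151):
  tall: 151 × 1/2 = 75.5
  dwarf: 151 × 1/2 = 75.5
χ² = Σ (O − E)² / E
  tall: (74 − 75.5)² / 75.5 = 0.0298
  dwarf: (77 − 75.5)² / 75.5 = 0.0298
χ² = 0.0298 + 0.0298 = 0.0596 ≈ 0.060
Degrees of freedom = 2 − 1 = 1; critical value at α = 0.05 is 3.841.
Since 0.060 < 3.841, we fail to reject the null hypothesis — the data are consistent with the 1:1 ratio.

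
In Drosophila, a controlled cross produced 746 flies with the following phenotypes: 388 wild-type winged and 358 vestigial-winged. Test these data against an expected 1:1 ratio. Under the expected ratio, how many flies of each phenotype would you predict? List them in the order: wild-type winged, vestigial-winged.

373, 373

Expected counts for N = 746 under a 1:1 ratio (total parts = 2):
  wild-type winged: 746 × 1/2 = 373
  vestigial-winged: 746 × 1/2 = 373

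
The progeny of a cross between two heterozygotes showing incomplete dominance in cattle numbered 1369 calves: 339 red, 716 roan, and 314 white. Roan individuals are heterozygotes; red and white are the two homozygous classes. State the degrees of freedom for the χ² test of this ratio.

With incomplete dominance, a heterozygote × heterozygote cross gives a 1:2:1 phenotypic ratio.
A goodness-of-fit test with 3 phenotype classes has df = 3 − 1 = 2.

2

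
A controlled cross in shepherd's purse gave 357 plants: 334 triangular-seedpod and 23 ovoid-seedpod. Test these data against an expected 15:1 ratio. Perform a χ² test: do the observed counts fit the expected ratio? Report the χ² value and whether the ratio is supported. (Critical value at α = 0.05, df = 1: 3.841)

Expected counts for N = 357 under a 15:1 ratio (total parts = 16):
  triangular-seedpod: 357 × 15/16 = 334.6875
  ovoid-seedpod: 357 × 1/16 = 22.3125
χ² = Σ (O − E)² / E
  triangular-seedpod: (334 − 334.6875)² / 334.6875 = 0.0014
  ovoid-seedpod: (23 − 22.3125)² / 22.3125 = 0.0212
χ² = 0.0014 + 0.0212 = 0.0226 ≈ 0.023
Degrees of freedom = 2 − 1 = 1; critical value at α = 0.05 is 3.841.
Since 0.023 < 3.841, we fail to reject the null hypothesis — the data are consistent with the 15:1 ratio.

0.023; consistent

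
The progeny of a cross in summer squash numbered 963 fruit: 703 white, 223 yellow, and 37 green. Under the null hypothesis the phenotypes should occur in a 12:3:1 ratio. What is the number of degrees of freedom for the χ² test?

A goodness-of-fit test with 3 phenotype classes has df = 3 − 1 = 2.

2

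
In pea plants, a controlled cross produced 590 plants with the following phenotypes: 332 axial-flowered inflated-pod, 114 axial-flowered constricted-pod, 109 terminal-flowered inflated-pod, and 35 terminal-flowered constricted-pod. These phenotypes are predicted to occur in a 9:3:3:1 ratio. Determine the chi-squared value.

0.222

Under the 9:3:3:1 hypothesis (Σ ratio = 16, N = 590):
  axial-flowered inflated-pod: 590 × 9/16 = 331.875
  axial-flowered constricted-pod: 590 × 3/16 = 110.625
  terminal-flowered inflated-pod: 590 × 3/16 = 110.625
  terminal-flowered constricted-pod: 590 × 1/16 = 36.875
χ² = Σ (O − E)² / E
  axial-flowered inflated-pod: (332 − 331.875)² / 331.875 = 0.0000
  axial-flowered constricted-pod: (114 − 110.625)² / 110.625 = 0.1030
  terminal-flowered inflated-pod: (109 − 110.625)² / 110.625 = 0.0239
  terminal-flowered constricted-pod: (35 − 36.875)² / 36.875 = 0.0953
χ² = 0.0000 + 0.1030 + 0.0239 + 0.0953 = 0.2222 ≈ 0.222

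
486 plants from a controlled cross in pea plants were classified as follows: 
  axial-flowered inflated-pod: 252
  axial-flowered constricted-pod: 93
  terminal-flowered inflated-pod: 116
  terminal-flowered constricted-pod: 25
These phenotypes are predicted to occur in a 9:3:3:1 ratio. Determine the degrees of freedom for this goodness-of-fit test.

A goodness-of-fit test with 4 phenotype classes has df = 4 − 1 = 3.

3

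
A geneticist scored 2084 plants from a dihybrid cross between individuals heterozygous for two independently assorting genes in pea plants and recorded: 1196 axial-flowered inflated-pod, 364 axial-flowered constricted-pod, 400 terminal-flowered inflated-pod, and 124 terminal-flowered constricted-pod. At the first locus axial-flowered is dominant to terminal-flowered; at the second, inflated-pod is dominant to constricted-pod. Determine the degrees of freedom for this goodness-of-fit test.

A dihybrid F₂ with independent assortment and complete dominance at both loci gives a 9:3:3:1 phenotypic ratio.
A goodness-of-fit test with 4 phenotype classes has df = 4 − 1 = 3.

3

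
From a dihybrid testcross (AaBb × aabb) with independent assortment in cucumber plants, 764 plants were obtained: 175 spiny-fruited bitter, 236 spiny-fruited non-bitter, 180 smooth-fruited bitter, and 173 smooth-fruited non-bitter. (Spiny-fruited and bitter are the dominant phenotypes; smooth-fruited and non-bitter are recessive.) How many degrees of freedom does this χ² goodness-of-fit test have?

3

A dihybrid testcross with independent assortment gives a 1:1:1:1 ratio.
A goodness-of-fit test with 4 phenotype classes has df = 4 − 1 = 3.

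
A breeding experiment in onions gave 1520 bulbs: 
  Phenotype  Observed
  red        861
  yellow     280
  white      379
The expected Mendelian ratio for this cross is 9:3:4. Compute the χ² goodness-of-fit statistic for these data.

0.132

Total ratio parts = 16. Expected numbers out of 1520:
  red: 1520 × 9/16 = 855
  yellow: 1520 × 3/16 = 285
  white: 1520 × 4/16 = 380
χ² = Σ (O − E)² / E
  red: (861 − 855)² / 855 = 0.0421
  yellow: (280 − 285)² / 285 = 0.0877
  white: (379 − 380)² / 380 = 0.0026
χ² = 0.0421 + 0.0877 + 0.0026 = 0.1324 ≈ 0.132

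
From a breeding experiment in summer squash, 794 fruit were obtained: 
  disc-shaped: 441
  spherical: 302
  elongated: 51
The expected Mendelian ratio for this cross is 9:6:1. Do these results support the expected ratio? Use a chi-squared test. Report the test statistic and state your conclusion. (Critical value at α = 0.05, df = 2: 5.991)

0.170; consistent

Expected counts for N = 794 under a 9:6:1 ratio (total parts = 16):
  disc-shaped: 794 × 9/16 = 446.625
  spherical: 794 × 6/16 = 297.75
  elongated: 794 × 1/16 = 49.625
χ² = Σ (O − E)² / E
  disc-shaped: (441 − 446.625)² / 446.625 = 0.0708
  spherical: (302 − 297.75)² / 297.75 = 0.0607
  elongated: (51 − 49.625)² / 49.625 = 0.0381
χ² = 0.0708 + 0.0607 + 0.0381 = 0.1696 ≈ 0.170
Degrees of freedom = 3 − 1 = 2; critical value at α = 0.05 is 5.991.
Since 0.170 < 5.991, we fail to reject the null hypothesis — the data are consistent with the 9:6:1 ratio.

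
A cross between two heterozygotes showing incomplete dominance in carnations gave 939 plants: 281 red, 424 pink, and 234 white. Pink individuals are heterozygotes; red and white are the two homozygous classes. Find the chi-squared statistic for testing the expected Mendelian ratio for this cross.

13.524

With incomplete dominance, a heterozygote × heterozygote cross gives a 1:2:1 phenotypic ratio.
Under the 1:2:1 hypothesis (Σ ratio = 4, N = 939):
  red: 939 × 1/4 = 234.75
  pink: 939 × 2/4 = 469.5
  white: 939 × 1/4 = 234.75
χ² = Σ (O − E)² / E
  red: (281 − 234.75)² / 234.75 = 9.1121
  pink: (424 − 469.5)² / 469.5 = 4.4095
  white: (234 − 234.75)² / 234.75 = 0.0024
χ² = 9.1121 + 4.4095 + 0.0024 = 13.524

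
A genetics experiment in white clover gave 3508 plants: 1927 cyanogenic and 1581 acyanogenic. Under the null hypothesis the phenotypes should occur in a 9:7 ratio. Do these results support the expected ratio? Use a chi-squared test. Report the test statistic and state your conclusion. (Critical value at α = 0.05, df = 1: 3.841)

2.478; consistent

Total ratio parts = 16. Expected numbers out of 3508:
  cyanogenic: 3508 × 9/16 = 1973.25
  acyanogenic: 3508 × 7/16 = 1534.75
χ² = Σ (O − E)² / E
  cyanogenic: (1927 − 1973.25)² / 1973.25 = 1.0840
  acyanogenic: (1581 − 1534.75)² / 1534.75 = 1.3938
χ² = 1.0840 + 1.3938 = 2.4778 ≈ 2.478
Degrees of freedom = 2 − 1 = 1; critical value at α = 0.05 is 3.841.
Since 2.478 < 3.841, we fail to reject the null hypothesis — the data are consistent with the 9:7 ratio.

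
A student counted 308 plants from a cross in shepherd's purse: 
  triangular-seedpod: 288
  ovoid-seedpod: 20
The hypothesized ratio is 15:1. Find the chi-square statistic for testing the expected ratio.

The 15:1 ratio has 16 parts, so with N = 308 the expected counts are:
  triangular-seedpod: 308 × 15/16 = 288.75
  ovoid-seedpod: 308 × 1/16 = 19.25
χ² = Σ (O − E)² / E
  triangular-seedpod: (288 − 288.75)² / 288.75 = 0.0019
  ovoid-seedpod: (20 − 19.25)² / 19.25 = 0.0292
χ² = 0.0019 + 0.0292 = 0.0311 ≈ 0.031

0.031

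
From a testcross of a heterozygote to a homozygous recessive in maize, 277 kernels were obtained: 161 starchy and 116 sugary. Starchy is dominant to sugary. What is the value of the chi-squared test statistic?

7.310

A testcross of a heterozygote (Aa × aa) gives a 1:1 phenotypic ratio.
Under the 1:1 hypothesis (Σ ratio = 2, N = 277):
  starchy: 277 × 1/2 = 138.5
  sugary: 277 × 1/2 = 138.5
χ² = Σ (O − E)² / E
  starchy: (161 − 138.5)² / 138.5 = 3.6552
  sugary: (116 − 138.5)² / 138.5 = 3.6552
χ² = 3.6552 + 3.6552 = 7.3104 ≈ 7.310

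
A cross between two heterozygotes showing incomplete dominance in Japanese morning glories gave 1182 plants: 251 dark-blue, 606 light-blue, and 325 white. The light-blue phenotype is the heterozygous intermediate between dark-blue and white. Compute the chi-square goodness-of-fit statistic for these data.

With incomplete dominance, a heterozygote × heterozygote cross gives a 1:2:1 phenotypic ratio.
Under the 1:2:1 hypothesis (Σ ratio = 4, N = 1182):
  dark-blue: 1182 × 1/4 = 295.5
  light-blue: 1182 × 2/4 = 591
  white: 1182 × 1/4 = 295.5
χ² = Σ (O − E)² / E
  dark-blue: (251 − 295.5)² / 295.5 = 6.7014
  light-blue: (606 − 591)² / 591 = 0.3807
  white: (325 − 295.5)² / 295.5 = 2.9450
χ² = 6.7014 + 0.3807 + 2.9450 = 10.0271 ≈ 10.027

10.027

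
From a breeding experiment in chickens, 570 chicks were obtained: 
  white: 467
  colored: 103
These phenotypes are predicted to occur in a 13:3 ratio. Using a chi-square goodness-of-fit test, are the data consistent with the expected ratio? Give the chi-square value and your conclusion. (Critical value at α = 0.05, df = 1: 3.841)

The 13:3 ratio has 16 parts, so with N = 570 the expected counts are:
  white: 570 × 13/16 = 463.125
  colored: 570 × 3/16 = 106.875
χ² = Σ (O − E)² / E
  white: (467 − 463.125)² / 463.125 = 0.0324
  colored: (103 − 106.875)² / 106.875 = 0.1405
χ² = 0.0324 + 0.1405 = 0.1729 ≈ 0.173
Degrees of freedom = 2 − 1 = 1; critical value at α = 0.05 is 3.841.
Since 0.173 < 3.841, we fail to reject the null hypothesis — the data are consistent with the 13:3 ratio.

0.173; consistent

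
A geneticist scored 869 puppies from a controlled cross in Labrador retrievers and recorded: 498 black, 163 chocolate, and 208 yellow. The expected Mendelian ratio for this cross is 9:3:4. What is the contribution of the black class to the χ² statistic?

0.173

Under the 9:3:4 hypothesis (Σ ratio = 16, N = 869):
  black: 869 × 9/16 = 488.8125
  chocolate: 869 × 3/16 = 162.9375
  yellow: 869 × 4/16 = 217.25
Contribution of black: (498 − 488.8125)² / 488.8125 = 0.1727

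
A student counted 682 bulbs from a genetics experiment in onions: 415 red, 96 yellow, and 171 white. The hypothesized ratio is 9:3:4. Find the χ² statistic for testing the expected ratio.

10.513

Total ratio parts = 16. Expected numbers out of 682:
  red: 682 × 9/16 = 383.625
  yellow: 682 × 3/16 = 127.875
  white: 682 × 4/16 = 170.5
χ² = Σ (O − E)² / E
  red: (415 − 383.625)² / 383.625 = 2.5660
  yellow: (96 − 127.875)² / 127.875 = 7.9454
  white: (171 − 170.5)² / 170.5 = 0.0015
χ² = 2.5660 + 7.9454 + 0.0015 = 10.5129 ≈ 10.513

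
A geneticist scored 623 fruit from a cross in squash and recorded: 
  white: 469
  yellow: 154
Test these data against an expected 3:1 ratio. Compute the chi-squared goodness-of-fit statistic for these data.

Under the 3:1 hypothesis (Σ ratio = 4, N = 623):
  white: 623 × 3/4 = 467.25
  yellow: 623 × 1/4 = 155.75
χ² = Σ (O − E)² / E
  white: (469 − 467.25)² / 467.25 = 0.0066
  yellow: (154 − 155.75)² / 155.75 = 0.0197
χ² = 0.0066 + 0.0197 = 0.0263 ≈ 0.026

0.026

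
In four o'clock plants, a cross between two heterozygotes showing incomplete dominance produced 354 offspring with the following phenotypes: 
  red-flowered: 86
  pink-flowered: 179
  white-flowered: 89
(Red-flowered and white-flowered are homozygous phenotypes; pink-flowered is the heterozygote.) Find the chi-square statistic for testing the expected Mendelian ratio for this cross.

0.096

With incomplete dominance, a heterozygote × heterozygote cross gives a 1:2:1 phenotypic ratio.
Total ratio parts = 4. Expected numbers out of 354:
  red-flowered: 354 × 1/4 = 88.5
  pink-flowered: 354 × 2/4 = 177
  white-flowered: 354 × 1/4 = 88.5
χ² = Σ (O − E)² / E
  red-flowered: (86 − 88.5)² / 88.5 = 0.0706
  pink-flowered: (179 − 177)² / 177 = 0.0226
  white-flowered: (89 − 88.5)² / 88.5 = 0.0028
χ² = 0.0706 + 0.0226 + 0.0028 = 0.096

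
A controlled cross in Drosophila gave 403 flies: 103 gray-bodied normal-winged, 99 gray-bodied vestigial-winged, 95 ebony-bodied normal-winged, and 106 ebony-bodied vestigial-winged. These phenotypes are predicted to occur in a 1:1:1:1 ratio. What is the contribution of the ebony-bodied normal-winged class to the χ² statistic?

0.328

Total ratio parts = 4. Expected numbers out of 403:
  gray-bodied normal-winged: 403 × 1/4 = 100.75
  gray-bodied vestigial-winged: 403 × 1/4 = 100.75
  ebony-bodied normal-winged: 403 × 1/4 = 100.75
  ebony-bodied vestigial-winged: 403 × 1/4 = 100.75
Contribution of ebony-bodied normal-winged: (95 − 100.75)² / 100.75 = 0.3282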